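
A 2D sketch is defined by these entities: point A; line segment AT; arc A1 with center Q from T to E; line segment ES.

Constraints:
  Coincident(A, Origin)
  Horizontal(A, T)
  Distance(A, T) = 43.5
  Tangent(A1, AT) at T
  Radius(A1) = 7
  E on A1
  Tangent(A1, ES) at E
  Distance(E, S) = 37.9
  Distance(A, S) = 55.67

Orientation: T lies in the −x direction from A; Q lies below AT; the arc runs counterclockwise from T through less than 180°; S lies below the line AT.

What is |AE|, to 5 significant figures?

50.825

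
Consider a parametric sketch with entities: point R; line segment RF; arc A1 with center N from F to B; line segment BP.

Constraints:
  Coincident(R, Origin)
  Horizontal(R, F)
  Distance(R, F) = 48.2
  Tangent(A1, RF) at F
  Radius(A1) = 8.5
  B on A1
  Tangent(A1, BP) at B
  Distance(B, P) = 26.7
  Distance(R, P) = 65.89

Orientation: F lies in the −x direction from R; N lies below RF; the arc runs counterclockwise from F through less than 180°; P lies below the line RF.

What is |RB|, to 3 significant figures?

57.4

R is at the origin; R and F share the same y with |RF| = 48.2 and F on the −x side, so F = (-48.2, 0.00). Since A1 is tangent to RF there, NF ⟂ RF, so N = F + (0, -8.5) = (-48.2, -8.50). Since NB ⟂ BP (tangency), |NP| = √(8.5² + 26.7²) = 28.0 regardless of where B sits on A1. So P lies on both circle(R, 65.89) and circle(N, 28.0); the below-RF intersection is P = (-55.5, -35.6). B is the foot of the tangent from P: B = (-56.7, -8.89).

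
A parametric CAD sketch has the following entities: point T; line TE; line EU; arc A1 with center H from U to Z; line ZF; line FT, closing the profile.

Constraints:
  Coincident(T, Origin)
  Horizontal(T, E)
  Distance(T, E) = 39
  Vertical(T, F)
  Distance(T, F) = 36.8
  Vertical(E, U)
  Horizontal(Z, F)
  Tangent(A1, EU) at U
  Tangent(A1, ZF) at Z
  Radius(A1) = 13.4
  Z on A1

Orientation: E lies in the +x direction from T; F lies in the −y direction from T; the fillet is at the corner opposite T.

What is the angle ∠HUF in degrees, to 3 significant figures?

19.0°

T is at the origin; TE is horizontal with |TE| = 39.0 and E on the +x side, so E = (39.0, 0.00). TF is vertical with |TF| = 36.8 and F on the −y side, so F = (0.00, -36.8). The virtual corner opposite T is at (39.0, -36.8). A1 meets EU tangentially, so HU is at right angles to EU and A1 meets ZF tangentially, so HZ is at right angles to ZF, with radius 13.4, so the center H sits 13.4 in from both sides at H = (25.6, -23.4). That places the tangent points at U = (39.0, -23.4) on EU and Z = (25.6, -36.8) on ZF. Then cos ∠HUF = UH·UF / (|UH||UF|), giving 19.0°.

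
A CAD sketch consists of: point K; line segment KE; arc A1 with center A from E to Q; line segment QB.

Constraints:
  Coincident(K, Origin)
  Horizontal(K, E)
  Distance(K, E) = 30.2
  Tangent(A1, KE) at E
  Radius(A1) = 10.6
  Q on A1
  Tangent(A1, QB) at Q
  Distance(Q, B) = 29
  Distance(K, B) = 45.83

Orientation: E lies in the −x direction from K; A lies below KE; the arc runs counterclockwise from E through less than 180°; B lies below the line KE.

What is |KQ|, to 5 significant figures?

42.276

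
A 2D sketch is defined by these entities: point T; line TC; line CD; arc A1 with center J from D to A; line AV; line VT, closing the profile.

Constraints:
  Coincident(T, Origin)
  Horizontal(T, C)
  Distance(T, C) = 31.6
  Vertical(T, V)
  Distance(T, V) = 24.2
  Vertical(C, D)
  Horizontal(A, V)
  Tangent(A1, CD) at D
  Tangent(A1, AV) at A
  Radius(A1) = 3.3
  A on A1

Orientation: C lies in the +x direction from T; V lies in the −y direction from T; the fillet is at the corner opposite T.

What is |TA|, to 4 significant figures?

37.24

The virtual corner opposite T is at (31.60, -24.20). A1 meets CD tangentially, so JD is at right angles to CD and tangency of A1 to AV means the radius JA is perpendicular to AV, with radius 3.3, so the center J sits 3.3 in from both sides at J = (28.30, -20.90). That places the tangent points at D = (31.60, -20.90) on CD and A = (28.30, -24.20) on AV. Then |TA| = |A − T| = 37.24.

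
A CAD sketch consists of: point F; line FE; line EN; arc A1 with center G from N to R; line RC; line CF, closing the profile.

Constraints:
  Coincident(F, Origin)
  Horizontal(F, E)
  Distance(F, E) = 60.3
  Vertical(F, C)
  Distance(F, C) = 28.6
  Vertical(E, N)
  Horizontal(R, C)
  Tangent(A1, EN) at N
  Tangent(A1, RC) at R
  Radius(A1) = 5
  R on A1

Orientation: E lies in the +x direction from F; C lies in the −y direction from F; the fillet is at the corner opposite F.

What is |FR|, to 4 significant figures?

62.26

F is at the origin; F and E share the same y with |FE| = 60.3 and E on the +x side, so E = (60.30, 0.000). FC is vertical with |FC| = 28.6 and C on the −y side, so C = (0.000, -28.60). The virtual corner opposite F is at (60.30, -28.60). Since A1 is tangent to EN there, GN ⟂ EN and tangency of A1 to RC means the radius GR is perpendicular to RC, with radius 5.0, so the center G sits 5.0 in from both sides at G = (55.30, -23.60). That places the tangent points at N = (60.30, -23.60) on EN and R = (55.30, -28.60) on RC. Then |FR| = |R − F| = 62.26.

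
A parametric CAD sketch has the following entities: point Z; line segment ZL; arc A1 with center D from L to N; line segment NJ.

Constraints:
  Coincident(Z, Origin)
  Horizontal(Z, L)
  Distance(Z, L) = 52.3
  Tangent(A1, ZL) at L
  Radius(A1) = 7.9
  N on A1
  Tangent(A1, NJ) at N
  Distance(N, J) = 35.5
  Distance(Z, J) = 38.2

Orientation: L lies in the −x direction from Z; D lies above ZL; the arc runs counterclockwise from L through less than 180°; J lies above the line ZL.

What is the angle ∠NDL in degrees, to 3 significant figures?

50.2°

Checks: |DN| = 7.900 ✓; ∠(DN, NJ) = 90.00° ✓; |NJ| = 35.50 ✓; |ZJ| = 38.20 ✓.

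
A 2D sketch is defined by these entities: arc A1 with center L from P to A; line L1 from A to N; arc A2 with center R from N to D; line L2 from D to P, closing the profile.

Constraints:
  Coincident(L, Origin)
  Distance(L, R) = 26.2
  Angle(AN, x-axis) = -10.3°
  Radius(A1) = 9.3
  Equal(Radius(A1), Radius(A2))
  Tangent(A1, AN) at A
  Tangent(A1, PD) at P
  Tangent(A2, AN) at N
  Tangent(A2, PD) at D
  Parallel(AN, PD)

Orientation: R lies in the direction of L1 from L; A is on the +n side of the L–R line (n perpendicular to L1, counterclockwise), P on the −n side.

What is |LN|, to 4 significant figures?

27.80

Tangency of A1 to both parallel lines with radius 9.3 puts A and P at L ± 9.3·n: A = (1.663, 9.150), P = (-1.663, -9.150). Equal radii place N and D the same way about R: N = R + 9.3·n = (27.44, 4.466), D = R − 9.3·n = (24.11, -13.83). Then |LN| = |N − L| = 27.80.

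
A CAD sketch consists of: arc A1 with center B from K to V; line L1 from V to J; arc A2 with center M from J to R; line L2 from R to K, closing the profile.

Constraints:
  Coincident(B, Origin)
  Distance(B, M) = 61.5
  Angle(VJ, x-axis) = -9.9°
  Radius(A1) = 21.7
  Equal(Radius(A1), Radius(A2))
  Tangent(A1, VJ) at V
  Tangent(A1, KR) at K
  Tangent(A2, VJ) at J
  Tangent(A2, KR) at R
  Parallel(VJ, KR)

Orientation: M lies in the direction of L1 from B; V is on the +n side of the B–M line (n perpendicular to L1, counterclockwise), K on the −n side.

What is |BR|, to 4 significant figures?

65.22

Tangency of A1 to both parallel lines with radius 21.7 puts V and K at B ± 21.7·n: V = (3.731, 21.38), K = (-3.731, -21.38). Equal radii place J and R the same way about M: J = M + 21.7·n = (64.32, 10.80), R = M − 21.7·n = (56.85, -31.95). Then |BR| = |R − B| = 65.22.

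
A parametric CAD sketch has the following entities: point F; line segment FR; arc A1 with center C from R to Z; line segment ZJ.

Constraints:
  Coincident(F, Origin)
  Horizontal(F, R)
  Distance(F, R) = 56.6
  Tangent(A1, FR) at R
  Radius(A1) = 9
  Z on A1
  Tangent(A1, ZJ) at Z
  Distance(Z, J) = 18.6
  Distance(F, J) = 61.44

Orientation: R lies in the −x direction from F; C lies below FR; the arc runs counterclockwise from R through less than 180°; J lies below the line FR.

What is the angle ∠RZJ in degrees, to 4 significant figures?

118.3°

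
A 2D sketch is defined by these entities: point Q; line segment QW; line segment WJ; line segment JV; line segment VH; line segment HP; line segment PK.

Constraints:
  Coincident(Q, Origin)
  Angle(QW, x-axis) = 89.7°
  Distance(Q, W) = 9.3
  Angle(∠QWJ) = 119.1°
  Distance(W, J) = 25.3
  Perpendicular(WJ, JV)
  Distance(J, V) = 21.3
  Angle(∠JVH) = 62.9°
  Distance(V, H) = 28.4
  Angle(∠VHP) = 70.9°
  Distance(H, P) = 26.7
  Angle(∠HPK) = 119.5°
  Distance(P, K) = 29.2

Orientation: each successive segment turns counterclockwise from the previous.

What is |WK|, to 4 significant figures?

47.29

Q is at the origin; QW runs at 89.7° with length 9.3, so W = (0.04869, 9.300). ∠QWJ = 119.1° gives WJ at 150.6° from the x-axis; with |WJ| = 25.3, J = (-21.99, 21.72). WJ is perpendicular to JV, so JV runs at -119.4°; with |JV| = 21.3, V = (-32.45, 3.163). ∠JVH = 62.9° gives VH at -2.300° from the x-axis; with |VH| = 28.4, H = (-4.072, 2.023). ∠VHP = 70.9° gives HP at 106.8° from the x-axis; with |HP| = 26.7, P = (-11.79, 27.58). ∠HPK = 119.5° gives PK at 167.3° from the x-axis; with |PK| = 29.2, K = (-40.27, 34.00). Then |WK| = |K − W| = 47.29.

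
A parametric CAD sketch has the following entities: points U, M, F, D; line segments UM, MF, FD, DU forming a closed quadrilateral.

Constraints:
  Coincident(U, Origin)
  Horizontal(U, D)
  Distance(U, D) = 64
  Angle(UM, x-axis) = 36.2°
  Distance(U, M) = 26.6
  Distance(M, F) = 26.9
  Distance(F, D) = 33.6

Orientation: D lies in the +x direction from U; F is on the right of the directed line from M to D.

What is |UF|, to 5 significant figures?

32.980

Checks: |MF| = 26.90 ✓; |FD| = 33.60 ✓.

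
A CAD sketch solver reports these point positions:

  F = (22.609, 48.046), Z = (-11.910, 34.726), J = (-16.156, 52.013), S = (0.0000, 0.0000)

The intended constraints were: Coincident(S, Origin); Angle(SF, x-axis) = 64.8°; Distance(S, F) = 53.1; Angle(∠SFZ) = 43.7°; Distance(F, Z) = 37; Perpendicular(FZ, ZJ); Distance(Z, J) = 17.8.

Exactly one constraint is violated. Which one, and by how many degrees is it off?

Perpendicular(FZ, ZJ) — off by 7.30°.

S = (0.00, 0.00) ✓; SF at 64.80° ✓; |SF| = 53.10 ✓; ∠SFZ = 43.70° ✓; |FZ| = 37.00 ✓; ∠(FZ, ZJ) = 97.30° ✗; |ZJ| = 17.80 ✓.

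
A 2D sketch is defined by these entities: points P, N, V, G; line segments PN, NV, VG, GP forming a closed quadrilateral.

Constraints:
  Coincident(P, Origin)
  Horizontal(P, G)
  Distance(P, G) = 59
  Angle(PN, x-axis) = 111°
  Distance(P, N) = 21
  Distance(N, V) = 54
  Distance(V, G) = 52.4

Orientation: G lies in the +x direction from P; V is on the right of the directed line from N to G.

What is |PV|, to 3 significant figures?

33.1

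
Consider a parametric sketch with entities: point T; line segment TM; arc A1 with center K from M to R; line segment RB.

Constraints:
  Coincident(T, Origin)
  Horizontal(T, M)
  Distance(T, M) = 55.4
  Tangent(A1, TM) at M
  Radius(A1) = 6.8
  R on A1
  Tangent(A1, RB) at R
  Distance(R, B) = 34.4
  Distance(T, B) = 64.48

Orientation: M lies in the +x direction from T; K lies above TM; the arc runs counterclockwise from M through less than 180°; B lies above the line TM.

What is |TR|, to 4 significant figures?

62.44

Checks: |KM| = 6.800 ✓; |KR| = 6.800 ✓; ∠(KR, RB) = 90.00° ✓; |RB| = 34.40 ✓; |TB| = 64.48 ✓.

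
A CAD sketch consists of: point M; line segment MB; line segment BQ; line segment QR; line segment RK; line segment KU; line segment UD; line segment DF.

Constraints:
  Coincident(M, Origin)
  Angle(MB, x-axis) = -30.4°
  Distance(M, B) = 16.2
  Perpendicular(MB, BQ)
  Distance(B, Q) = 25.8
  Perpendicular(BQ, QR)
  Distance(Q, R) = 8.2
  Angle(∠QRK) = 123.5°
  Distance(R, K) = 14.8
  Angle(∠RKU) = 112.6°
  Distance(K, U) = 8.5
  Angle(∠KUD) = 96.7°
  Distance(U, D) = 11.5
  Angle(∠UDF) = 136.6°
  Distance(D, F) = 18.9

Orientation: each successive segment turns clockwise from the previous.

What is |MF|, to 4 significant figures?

36.25

M is at the origin; MB runs at -30.4° with length 16.2, so B = (13.97, -8.198). The perpendicularity gives BQ at right angles to MB, so BQ runs at -120.4°; with |BQ| = 25.8, Q = (0.9171, -30.45). BQ is perpendicular to QR, so QR runs at 149.6°; with |QR| = 8.2, R = (-6.156, -26.30). ∠QRK = 123.5° gives RK at 93.10° from the x-axis; with |RK| = 14.8, K = (-6.956, -11.52). ∠RKU = 112.6° gives KU at 25.70° from the x-axis; with |KU| = 8.5, U = (0.7032, -7.837). ∠KUD = 96.7° gives UD at -57.60° from the x-axis; with |UD| = 11.5, D = (6.865, -17.55). ∠UDF = 136.6° gives DF at -101.0° from the x-axis; with |DF| = 18.9, F = (3.259, -36.10). Then |MF| = |F − M| = 36.25.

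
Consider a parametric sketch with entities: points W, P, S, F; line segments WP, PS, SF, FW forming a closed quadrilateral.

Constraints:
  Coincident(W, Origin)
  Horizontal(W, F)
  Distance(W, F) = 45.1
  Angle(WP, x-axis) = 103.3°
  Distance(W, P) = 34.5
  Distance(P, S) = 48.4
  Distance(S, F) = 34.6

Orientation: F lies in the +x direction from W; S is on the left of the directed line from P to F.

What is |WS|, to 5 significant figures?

53.033

Checks: |PS| = 48.40 ✓; |SF| = 34.60 ✓.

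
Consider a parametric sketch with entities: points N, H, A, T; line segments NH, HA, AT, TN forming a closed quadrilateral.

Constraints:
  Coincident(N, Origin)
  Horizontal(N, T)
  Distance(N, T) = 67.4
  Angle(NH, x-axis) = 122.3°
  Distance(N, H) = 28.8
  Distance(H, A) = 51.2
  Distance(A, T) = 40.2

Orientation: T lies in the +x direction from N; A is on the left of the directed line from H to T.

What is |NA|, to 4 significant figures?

43.59

Checks: NH at 122.3° ✓; |HA| = 51.20 ✓; |AT| = 40.20 ✓.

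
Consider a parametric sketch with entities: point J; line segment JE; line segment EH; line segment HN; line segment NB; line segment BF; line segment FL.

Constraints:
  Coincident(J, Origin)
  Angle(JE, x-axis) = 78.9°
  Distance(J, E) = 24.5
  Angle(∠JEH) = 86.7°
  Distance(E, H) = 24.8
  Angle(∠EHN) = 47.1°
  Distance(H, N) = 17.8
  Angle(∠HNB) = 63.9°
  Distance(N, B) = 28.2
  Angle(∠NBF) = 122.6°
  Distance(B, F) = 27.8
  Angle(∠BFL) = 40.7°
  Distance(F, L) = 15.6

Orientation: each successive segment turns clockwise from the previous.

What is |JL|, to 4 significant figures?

48.38

J is at the origin; JE runs at 78.9° with length 24.5, so E = (4.717, 24.04). ∠JEH = 86.7° gives EH at -14.40° from the x-axis; with |EH| = 24.8, H = (28.74, 17.87). ∠EHN = 47.1° gives HN at -147.3° from the x-axis; with |HN| = 17.8, N = (13.76, 8.258). ∠HNB = 63.9° gives NB at 96.60° from the x-axis; with |NB| = 28.2, B = (10.52, 36.27). ∠NBF = 122.6° gives BF at 39.20° from the x-axis; with |BF| = 27.8, F = (32.06, 53.84). ∠BFL = 40.7° gives FL at -100.1° from the x-axis; with |FL| = 15.6, L = (29.33, 38.48). Then |JL| = |L − J| = 48.38.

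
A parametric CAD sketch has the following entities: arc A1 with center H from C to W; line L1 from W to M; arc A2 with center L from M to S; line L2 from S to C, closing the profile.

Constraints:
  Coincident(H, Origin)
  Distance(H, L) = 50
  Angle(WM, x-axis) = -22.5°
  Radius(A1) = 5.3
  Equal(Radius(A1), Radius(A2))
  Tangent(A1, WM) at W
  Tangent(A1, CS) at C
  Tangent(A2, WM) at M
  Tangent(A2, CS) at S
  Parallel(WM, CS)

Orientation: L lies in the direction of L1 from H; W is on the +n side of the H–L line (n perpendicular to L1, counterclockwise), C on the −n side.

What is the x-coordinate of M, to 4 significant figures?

48.22

The slot axis is L1's direction at -22.5°, so u = (cos -22.5°, sin -22.5°) = (0.9239, -0.3827) and n = (−sin -22.5°, cos -22.5°) = (0.3827, 0.9239). H is at the origin and L lies 50.0 along u from H, so L = 50.0·u = (46.19, -19.13). Tangency of A1 to both parallel lines with radius 5.3 puts W and C at H ± 5.3·n: W = (2.028, 4.897), C = (-2.028, -4.897). Equal radii place M and S the same way about L: M = L + 5.3·n = (48.22, -14.24), S = L − 5.3·n = (44.17, -24.03). So M.x = 48.22.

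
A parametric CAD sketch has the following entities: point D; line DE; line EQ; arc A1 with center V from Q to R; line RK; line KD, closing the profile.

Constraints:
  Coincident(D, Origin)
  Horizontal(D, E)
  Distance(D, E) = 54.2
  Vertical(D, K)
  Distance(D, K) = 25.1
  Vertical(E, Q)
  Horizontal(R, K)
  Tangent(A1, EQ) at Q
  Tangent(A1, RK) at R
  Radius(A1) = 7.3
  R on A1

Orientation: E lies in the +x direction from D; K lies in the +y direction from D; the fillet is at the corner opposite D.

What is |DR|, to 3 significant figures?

53.2

D is at the origin; DE is horizontal with |DE| = 54.2 and E on the +x side, so E = (54.2, 0.00). D and K share the same x with |DK| = 25.1 and K on the +y side, so K = (0.00, 25.1). The virtual corner opposite D is at (54.2, 25.1). A1 meets EQ tangentially, so VQ is at right angles to EQ and tangency of A1 to RK means the radius VR is perpendicular to RK, with radius 7.3, so the center V sits 7.3 in from both sides at V = (46.9, 17.8). That places the tangent points at Q = (54.2, 17.8) on EQ and R = (46.9, 25.1) on RK. Then |DR| = |R − D| = 53.2.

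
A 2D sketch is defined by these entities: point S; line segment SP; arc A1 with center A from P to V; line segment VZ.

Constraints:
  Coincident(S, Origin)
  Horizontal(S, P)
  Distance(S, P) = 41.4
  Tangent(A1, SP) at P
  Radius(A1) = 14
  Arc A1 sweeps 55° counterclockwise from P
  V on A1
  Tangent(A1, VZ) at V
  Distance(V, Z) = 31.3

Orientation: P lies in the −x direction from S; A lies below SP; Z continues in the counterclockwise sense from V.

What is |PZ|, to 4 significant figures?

43.18

S is at the origin; S and P share the same y with |SP| = 41.4 and P on the −x side, so P = (-41.40, 0.000). Tangency of A1 to SP means the radius AP is perpendicular to SP, so A = P + (0, -14) = (-41.40, -14.00). On A1, P sits at bearing 90° from A; a 55° counterclockwise sweep puts V at bearing 145°, so V = A + 14.0·(cos 145°, sin 145°) = (-52.87, -5.970). Tangency of A1 to VZ means the radius AV is perpendicular to VZ, so VZ runs along (−sin 145°, cos 145°); with |VZ| = 31.3, Z = (-70.82, -31.61). Then |PZ| = |Z − P| = 43.18.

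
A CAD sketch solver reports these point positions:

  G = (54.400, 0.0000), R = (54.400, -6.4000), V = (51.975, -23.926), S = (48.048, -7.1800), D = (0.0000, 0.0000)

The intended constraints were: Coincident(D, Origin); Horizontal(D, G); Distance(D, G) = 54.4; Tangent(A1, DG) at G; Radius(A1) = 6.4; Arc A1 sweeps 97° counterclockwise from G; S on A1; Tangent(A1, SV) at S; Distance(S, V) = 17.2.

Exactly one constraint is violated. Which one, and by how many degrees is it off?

Tangent(A1, SV) at S — off by 6.20°.

D = (0.00, 0.00) ✓; D.y = 0.00, G.y = 0.00 ✓; |DG| = 54.40 ✓; ∠(RG, GD) = 90.00° ✓; |RG| = 6.400 ✓; bearing(R→S) − bearing(R→G) = 97.00° ✓; |RS| = 6.400 ✓; ∠(RS, SV) = 83.80° ✗; |SV| = 17.20 ✓.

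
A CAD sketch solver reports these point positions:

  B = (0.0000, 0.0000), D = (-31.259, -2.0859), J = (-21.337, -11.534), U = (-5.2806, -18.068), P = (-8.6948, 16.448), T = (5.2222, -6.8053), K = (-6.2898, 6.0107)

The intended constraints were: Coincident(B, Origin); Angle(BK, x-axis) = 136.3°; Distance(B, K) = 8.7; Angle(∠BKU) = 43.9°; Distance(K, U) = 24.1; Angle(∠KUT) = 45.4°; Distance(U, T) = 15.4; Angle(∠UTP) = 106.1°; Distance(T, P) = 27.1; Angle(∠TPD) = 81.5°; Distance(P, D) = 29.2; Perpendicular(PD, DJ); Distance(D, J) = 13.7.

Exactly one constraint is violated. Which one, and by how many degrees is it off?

Perpendicular(PD, DJ) — off by 7.00°.

B = (0.00, 0.00) ✓; BK at 136.3° ✓; |BK| = 8.700 ✓; ∠BKU = 43.90° ✓; |KU| = 24.10 ✓; ∠KUT = 45.40° ✓; |UT| = 15.40 ✓; ∠UTP = 106.1° ✓; |TP| = 27.10 ✓; ∠TPD = 81.50° ✓; |PD| = 29.20 ✓; ∠(PD, DJ) = 97.00° ✗; |DJ| = 13.70 ✓.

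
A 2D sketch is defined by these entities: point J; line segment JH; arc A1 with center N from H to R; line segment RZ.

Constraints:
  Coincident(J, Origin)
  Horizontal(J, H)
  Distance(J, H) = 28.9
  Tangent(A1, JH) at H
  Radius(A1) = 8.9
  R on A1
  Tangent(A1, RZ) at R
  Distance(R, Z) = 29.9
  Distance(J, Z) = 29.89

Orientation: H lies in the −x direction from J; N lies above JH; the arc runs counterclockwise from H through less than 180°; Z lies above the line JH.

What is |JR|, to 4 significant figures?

21.78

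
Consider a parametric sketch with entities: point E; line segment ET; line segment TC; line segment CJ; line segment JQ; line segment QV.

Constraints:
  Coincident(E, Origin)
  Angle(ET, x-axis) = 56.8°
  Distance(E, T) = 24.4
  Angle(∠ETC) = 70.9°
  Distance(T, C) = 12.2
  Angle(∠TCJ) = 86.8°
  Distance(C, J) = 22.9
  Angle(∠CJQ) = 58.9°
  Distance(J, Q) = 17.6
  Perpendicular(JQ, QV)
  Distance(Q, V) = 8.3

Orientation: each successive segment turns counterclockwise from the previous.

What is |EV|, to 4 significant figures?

18.33

∠CJQ = 58.9° gives JQ at 20.20° from the x-axis; with |JQ| = 17.6, Q = (13.72, 6.980). The perpendicularity gives QV at right angles to JQ, so QV runs at 110.2°; with |QV| = 8.3, V = (10.85, 14.77). Then |EV| = |V − E| = 18.33.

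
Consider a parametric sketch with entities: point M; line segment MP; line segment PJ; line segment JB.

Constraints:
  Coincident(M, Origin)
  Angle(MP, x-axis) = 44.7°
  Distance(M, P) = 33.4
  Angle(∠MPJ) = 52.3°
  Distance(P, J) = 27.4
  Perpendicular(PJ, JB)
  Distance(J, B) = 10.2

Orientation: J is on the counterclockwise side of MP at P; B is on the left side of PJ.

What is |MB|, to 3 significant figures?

17.7

M is at the origin; MP runs at 44.7° with length 33.4, so P = 33.4·(cos 44.7°, sin 44.7°) = (23.7, 23.5). ∠MPJ = 52.3°, so PJ runs at 44.7° + (180° − 52.3°) = 172° from the x-axis; with |PJ| = 27.4, J = P + 27.4·(cos 172°, sin 172°) = (-3.42, 27.1). PJ ⟂ JB; with |JB| = 10.2 on the left of PJ, B = J + 10.2·(-0.132, -0.991) = (-4.77, 17.0). Then |MB| = |B − M| = 17.7.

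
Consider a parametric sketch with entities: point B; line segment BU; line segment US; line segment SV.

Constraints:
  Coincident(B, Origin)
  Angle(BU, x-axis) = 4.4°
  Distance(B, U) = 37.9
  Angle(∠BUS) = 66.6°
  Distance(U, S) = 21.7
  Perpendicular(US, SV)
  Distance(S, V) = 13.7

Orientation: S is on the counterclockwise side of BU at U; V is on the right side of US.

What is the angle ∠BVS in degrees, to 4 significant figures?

7.808°

B is at the origin; BU runs at 4.4° with length 37.9, so U = 37.9·(cos 4.4°, sin 4.4°) = (37.79, 2.908). ∠BUS = 66.6°, so US runs at 4.4° + (180° − 66.6°) = 117.8° from the x-axis; with |US| = 21.7, S = U + 21.7·(cos 117.8°, sin 117.8°) = (27.67, 22.10). US is perpendicular to SV; with |SV| = 13.7 on the right of US, V = S + 13.7·(0.8846, 0.4664) = (39.79, 28.49). Then cos ∠BVS = VB·VS / (|VB||VS|), giving 7.808°.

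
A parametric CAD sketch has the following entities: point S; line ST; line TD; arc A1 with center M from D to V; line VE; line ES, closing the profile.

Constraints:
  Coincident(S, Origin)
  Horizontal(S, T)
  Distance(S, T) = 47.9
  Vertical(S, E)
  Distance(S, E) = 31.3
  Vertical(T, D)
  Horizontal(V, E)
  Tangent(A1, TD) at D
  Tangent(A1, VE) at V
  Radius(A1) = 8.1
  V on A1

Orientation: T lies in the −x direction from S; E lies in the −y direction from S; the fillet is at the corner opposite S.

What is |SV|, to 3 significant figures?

50.6

The virtual corner opposite S is at (-47.9, -31.3). The tangent condition forces MD to be normal to TD and tangency of A1 to VE means the radius MV is perpendicular to VE, with radius 8.1, so the center M sits 8.1 in from both sides at M = (-39.8, -23.2). That places the tangent points at D = (-47.9, -23.2) on TD and V = (-39.8, -31.3) on VE. Then |SV| = |V − S| = 50.6.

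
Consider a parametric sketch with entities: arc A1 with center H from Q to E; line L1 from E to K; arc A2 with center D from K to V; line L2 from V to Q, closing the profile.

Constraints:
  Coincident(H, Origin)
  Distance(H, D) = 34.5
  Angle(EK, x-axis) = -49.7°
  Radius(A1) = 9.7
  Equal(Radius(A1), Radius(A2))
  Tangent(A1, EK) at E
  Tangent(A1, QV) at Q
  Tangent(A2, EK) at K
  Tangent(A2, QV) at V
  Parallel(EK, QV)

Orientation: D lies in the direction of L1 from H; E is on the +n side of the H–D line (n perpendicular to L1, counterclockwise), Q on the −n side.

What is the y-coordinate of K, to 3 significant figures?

-20.0

The slot axis is L1's direction at -49.7°, so u = (cos -49.7°, sin -49.7°) = (0.647, -0.763) and n = (−sin -49.7°, cos -49.7°) = (0.763, 0.647). H is at the origin and D lies 34.5 along u from H, so D = 34.5·u = (22.3, -26.3). Tangency of A1 to both parallel lines with radius 9.7 puts E and Q at H ± 9.7·n: E = (7.40, 6.27), Q = (-7.40, -6.27). Equal radii place K and V the same way about D: K = D + 9.7·n = (29.7, -20.0), V = D − 9.7·n = (14.9, -32.6). So K.y = -20.0.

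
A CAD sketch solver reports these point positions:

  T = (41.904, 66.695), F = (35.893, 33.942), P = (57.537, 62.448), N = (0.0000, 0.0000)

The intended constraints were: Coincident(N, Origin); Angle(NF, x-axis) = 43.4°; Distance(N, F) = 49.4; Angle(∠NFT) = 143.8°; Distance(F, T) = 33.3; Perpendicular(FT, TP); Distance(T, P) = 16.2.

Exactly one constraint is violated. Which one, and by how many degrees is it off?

Perpendicular(FT, TP) — off by 4.80°.

N = (0.00, 0.00) ✓; NF at 43.40° ✓; |NF| = 49.40 ✓; ∠NFT = 143.8° ✓; |FT| = 33.30 ✓; ∠(FT, TP) = 94.80° ✗; |TP| = 16.20 ✓.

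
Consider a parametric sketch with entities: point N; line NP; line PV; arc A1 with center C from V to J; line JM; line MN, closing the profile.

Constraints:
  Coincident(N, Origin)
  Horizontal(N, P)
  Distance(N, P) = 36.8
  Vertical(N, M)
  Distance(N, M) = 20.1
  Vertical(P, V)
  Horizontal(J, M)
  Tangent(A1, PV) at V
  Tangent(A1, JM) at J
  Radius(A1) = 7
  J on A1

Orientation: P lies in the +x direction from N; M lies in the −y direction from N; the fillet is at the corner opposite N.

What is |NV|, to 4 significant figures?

39.06

N is at the origin; N and P share the same y with |NP| = 36.8 and P on the +x side, so P = (36.80, 0.000). NM is vertical with |NM| = 20.1 and M on the −y side, so M = (0.000, -20.10). The virtual corner opposite N is at (36.80, -20.10). The tangent condition forces CV to be normal to PV and A1 meets JM tangentially, so CJ is at right angles to JM, with radius 7.0, so the center C sits 7.0 in from both sides at C = (29.80, -13.10). That places the tangent points at V = (36.80, -13.10) on PV and J = (29.80, -20.10) on JM. Then |NV| = |V − N| = 39.06.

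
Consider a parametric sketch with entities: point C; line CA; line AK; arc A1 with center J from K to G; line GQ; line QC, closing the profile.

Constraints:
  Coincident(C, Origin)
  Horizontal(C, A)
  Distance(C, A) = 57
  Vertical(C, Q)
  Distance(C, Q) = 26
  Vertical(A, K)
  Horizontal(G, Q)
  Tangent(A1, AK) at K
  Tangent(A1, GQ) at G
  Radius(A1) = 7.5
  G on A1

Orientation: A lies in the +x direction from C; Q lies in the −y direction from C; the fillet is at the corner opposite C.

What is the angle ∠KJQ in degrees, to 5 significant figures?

171.38°

C is at the origin; CA is horizontal with |CA| = 57.0 and A on the +x side, so A = (57.000, 0.0000). CQ is vertical with |CQ| = 26.0 and Q on the −y side, so Q = (0.0000, -26.000). The virtual corner opposite C is at (57.000, -26.000). Since A1 is tangent to AK there, JK ⟂ AK and tangency of A1 to GQ means the radius JG is perpendicular to GQ, with radius 7.5, so the center J sits 7.5 in from both sides at J = (49.500, -18.500). That places the tangent points at K = (57.000, -18.500) on AK and G = (49.500, -26.000) on GQ. Then cos ∠KJQ = JK·JQ / (|JK||JQ|), giving 171.38°.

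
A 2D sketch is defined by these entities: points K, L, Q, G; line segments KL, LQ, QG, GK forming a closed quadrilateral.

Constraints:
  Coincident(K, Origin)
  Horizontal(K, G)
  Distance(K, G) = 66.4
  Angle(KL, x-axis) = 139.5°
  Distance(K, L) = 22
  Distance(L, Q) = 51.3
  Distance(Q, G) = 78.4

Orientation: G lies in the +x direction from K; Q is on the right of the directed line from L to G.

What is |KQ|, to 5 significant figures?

35.487

Checks: |LQ| = 51.30 ✓; |QG| = 78.40 ✓.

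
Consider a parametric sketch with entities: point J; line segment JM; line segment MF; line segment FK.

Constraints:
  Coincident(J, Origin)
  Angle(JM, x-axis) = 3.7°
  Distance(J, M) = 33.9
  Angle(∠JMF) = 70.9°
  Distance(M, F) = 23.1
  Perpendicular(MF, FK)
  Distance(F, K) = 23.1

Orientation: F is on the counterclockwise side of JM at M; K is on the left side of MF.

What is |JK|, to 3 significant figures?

15.0

∠JMF = 70.9°, so MF runs at 3.7° + (180° − 70.9°) = 113° from the x-axis; with |MF| = 23.1, F = M + 23.1·(cos 113°, sin 113°) = (24.9, 23.5). The perpendicularity gives FK at right angles to MF; with |FK| = 23.1 on the left of MF, K = F + 23.1·(-0.922, -0.388) = (3.58, 14.5). Then |JK| = |K − J| = 15.0.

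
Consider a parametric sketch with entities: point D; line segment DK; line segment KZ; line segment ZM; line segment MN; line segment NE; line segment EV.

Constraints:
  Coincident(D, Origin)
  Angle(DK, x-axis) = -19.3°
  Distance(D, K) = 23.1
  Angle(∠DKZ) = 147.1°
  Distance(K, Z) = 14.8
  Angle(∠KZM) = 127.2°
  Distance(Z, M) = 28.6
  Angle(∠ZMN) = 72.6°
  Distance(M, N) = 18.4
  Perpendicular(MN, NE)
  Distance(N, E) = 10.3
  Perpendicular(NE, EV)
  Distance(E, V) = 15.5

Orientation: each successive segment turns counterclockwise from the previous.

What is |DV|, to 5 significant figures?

45.295

D is at the origin; DK runs at -19.3° with length 23.1, so K = (21.802, -7.6349). ∠DKZ = 147.1° gives KZ at 13.600° from the x-axis; with |KZ| = 14.8, Z = (36.187, -4.1548). ∠KZM = 127.2° gives ZM at 66.400° from the x-axis; with |ZM| = 28.6, M = (47.637, 22.053). ∠ZMN = 72.6° gives MN at 173.80° from the x-axis; with |MN| = 18.4, N = (29.344, 24.040). The perpendicularity gives NE at right angles to MN, so NE runs at -96.200°; with |NE| = 10.3, E = (28.232, 13.801). NE is perpendicular to EV, so EV runs at -6.2000°; with |EV| = 15.5, V = (43.641, 12.127). Then |DV| = |V − D| = 45.295.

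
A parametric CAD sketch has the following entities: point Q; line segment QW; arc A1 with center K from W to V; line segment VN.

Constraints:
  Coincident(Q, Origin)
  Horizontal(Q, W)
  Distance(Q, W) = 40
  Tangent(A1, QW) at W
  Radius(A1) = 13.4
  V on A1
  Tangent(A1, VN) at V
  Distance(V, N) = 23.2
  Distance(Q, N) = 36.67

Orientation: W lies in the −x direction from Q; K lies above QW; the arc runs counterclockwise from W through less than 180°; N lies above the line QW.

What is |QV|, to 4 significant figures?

28.79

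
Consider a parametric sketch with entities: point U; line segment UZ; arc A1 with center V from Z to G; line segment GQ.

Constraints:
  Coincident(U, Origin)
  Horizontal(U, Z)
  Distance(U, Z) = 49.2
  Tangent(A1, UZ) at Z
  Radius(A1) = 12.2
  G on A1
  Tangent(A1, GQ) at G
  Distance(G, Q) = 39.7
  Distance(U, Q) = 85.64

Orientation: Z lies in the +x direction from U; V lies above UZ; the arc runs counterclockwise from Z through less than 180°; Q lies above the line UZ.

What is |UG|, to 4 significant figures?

61.63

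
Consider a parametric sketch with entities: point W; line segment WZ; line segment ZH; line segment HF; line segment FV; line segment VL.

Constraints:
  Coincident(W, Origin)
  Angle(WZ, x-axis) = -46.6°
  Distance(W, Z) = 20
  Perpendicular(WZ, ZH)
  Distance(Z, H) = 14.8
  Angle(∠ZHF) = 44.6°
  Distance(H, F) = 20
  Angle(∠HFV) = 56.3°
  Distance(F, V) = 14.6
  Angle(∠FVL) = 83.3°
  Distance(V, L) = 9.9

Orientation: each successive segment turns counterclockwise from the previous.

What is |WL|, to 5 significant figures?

22.375

W is at the origin; WZ runs at -46.6° with length 20.0, so Z = (13.742, -14.531). The perpendicularity gives ZH at right angles to WZ, so ZH runs at 43.400°; with |ZH| = 14.8, H = (24.495, -4.3626). ∠ZHF = 44.6° gives HF at 178.80° from the x-axis; with |HF| = 20.0, F = (4.4994, -3.9437). ∠HFV = 56.3° gives FV at -57.500° from the x-axis; with |FV| = 14.6, V = (12.344, -16.257). ∠FVL = 83.3° gives VL at 39.200° from the x-axis; with |VL| = 9.9, L = (20.016, -10.000). Then |WL| = |L − W| = 22.375.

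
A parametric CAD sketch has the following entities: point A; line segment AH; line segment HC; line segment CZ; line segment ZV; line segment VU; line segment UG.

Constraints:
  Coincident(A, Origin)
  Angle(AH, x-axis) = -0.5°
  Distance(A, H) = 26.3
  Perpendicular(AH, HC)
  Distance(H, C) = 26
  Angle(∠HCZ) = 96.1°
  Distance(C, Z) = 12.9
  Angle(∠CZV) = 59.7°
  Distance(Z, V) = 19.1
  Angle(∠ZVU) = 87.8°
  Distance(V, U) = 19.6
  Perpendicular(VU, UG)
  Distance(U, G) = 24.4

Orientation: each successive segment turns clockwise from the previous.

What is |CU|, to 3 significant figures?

14.5

∠CZV = 59.7° gives ZV at 65.3° from the x-axis; with |ZV| = 19.1, V = (21.2, -10.1). ∠ZVU = 87.8° gives VU at -26.9° from the x-axis; with |VU| = 19.6, U = (38.7, -19.0). Then |CU| = |U − C| = 14.5.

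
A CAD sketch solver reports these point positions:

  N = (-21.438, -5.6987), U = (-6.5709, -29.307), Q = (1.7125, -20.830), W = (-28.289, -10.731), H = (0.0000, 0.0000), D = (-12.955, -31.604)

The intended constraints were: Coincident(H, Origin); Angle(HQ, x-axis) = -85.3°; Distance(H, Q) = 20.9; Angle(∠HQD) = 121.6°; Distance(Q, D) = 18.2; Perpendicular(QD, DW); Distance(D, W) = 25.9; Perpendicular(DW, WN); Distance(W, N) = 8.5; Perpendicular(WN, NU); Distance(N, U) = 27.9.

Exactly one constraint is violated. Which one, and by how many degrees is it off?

Perpendicular(WN, NU) — off by 4.10°.

H = (0.00, 0.00) ✓; HQ at -85.30° ✓; |HQ| = 20.90 ✓; ∠HQD = 121.6° ✓; |QD| = 18.20 ✓; ∠(QD, DW) = 90.00° ✓; |DW| = 25.90 ✓; ∠(DW, WN) = 90.00° ✓; |WN| = 8.501 ✓; ∠(WN, NU) = 94.10° ✗; |NU| = 27.90 ✓.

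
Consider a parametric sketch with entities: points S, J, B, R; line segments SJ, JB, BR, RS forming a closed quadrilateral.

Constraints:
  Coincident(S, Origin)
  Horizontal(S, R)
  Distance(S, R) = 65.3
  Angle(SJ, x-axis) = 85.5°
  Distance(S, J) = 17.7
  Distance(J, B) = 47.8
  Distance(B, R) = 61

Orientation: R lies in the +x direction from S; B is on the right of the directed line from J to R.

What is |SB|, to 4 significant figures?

31.29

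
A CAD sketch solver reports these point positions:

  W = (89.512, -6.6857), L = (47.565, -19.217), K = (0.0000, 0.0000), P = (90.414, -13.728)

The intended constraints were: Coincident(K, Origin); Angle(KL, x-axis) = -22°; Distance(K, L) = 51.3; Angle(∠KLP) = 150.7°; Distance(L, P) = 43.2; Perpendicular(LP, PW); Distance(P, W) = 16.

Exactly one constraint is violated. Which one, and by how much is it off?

Distance(P, W) = 16 — off by 8.90.

K = (0.00, 0.00) ✓; KL at -22.00° ✓; |KL| = 51.30 ✓; ∠KLP = 150.7° ✓; |LP| = 43.20 ✓; ∠(LP, PW) = 90.00° ✓; |PW| = 7.100 ✗.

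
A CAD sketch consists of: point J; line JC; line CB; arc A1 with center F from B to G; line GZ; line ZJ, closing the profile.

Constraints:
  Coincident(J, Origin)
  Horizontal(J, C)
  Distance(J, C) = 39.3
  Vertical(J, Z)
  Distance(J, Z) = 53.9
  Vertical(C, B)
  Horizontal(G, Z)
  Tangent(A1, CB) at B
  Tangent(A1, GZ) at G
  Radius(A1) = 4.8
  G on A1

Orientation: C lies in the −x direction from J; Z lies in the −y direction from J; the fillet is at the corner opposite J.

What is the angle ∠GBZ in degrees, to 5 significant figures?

38.037°

J is at the origin; JC is horizontal with |JC| = 39.3 and C on the −x side, so C = (-39.300, 0.0000). JZ is vertical with |JZ| = 53.9 and Z on the −y side, so Z = (0.0000, -53.900). The virtual corner opposite J is at (-39.300, -53.900). A1 meets CB tangentially, so FB is at right angles to CB and the tangent condition forces FG to be normal to GZ, with radius 4.8, so the center F sits 4.8 in from both sides at F = (-34.500, -49.100). That places the tangent points at B = (-39.300, -49.100) on CB and G = (-34.500, -53.900) on GZ. Then cos ∠GBZ = BG·BZ / (|BG||BZ|), giving 38.037°.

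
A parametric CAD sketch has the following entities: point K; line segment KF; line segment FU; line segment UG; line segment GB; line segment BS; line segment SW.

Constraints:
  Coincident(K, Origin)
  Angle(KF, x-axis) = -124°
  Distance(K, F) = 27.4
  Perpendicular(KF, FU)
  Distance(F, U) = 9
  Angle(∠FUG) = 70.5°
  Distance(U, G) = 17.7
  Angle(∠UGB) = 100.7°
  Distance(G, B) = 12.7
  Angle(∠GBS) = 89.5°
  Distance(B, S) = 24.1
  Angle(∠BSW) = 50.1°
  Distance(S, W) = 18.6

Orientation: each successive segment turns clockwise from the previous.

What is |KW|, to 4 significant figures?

23.31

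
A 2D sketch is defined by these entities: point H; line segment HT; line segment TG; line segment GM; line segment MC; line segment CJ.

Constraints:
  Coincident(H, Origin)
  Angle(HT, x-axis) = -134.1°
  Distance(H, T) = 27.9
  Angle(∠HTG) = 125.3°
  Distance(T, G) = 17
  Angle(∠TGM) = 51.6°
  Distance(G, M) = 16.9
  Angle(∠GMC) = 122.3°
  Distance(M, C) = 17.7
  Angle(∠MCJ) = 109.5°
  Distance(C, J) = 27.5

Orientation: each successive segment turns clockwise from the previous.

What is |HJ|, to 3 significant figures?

38.2

H is at the origin; HT runs at -134.1° with length 27.9, so T = (-19.4, -20.0). ∠HTG = 125.3° gives TG at 171° from the x-axis; with |TG| = 17.0, G = (-36.2, -17.4). ∠TGM = 51.6° gives GM at 42.8° from the x-axis; with |GM| = 16.9, M = (-23.8, -5.95). ∠GMC = 122.3° gives MC at -14.9° from the x-axis; with |MC| = 17.7, C = (-6.71, -10.5). ∠MCJ = 109.5° gives CJ at -85.4° from the x-axis; with |CJ| = 27.5, J = (-4.51, -37.9). Then |HJ| = |J − H| = 38.2.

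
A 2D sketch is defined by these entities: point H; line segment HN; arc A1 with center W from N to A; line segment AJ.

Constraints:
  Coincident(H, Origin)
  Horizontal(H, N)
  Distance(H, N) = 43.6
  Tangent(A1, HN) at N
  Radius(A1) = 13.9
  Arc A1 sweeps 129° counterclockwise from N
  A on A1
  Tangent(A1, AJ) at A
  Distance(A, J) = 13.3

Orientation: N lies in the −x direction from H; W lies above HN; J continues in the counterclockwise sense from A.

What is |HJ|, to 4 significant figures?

52.75

H is at the origin; H and N share the same y with |HN| = 43.6 and N on the −x side, so N = (-43.60, 0.000). Tangency of A1 to HN means the radius WN is perpendicular to HN, so W = N + (0, 13.9) = (-43.60, 13.90). On A1, N sits at bearing -90° from W; a 129° counterclockwise sweep puts A at bearing 39°, so A = W + 13.9·(cos 39°, sin 39°) = (-32.80, 22.65). A1 meets AJ tangentially, so WA is at right angles to AJ, so AJ runs along (−sin 39°, cos 39°); with |AJ| = 13.3, J = (-41.17, 32.98). Then |HJ| = |J − H| = 52.75.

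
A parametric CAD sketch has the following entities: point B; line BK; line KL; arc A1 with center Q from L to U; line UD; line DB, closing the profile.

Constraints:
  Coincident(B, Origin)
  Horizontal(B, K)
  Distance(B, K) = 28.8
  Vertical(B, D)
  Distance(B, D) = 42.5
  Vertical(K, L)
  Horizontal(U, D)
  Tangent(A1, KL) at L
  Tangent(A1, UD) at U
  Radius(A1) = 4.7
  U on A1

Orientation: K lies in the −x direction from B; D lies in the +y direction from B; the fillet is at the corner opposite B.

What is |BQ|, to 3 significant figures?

44.8

B is at the origin; B and K share the same y with |BK| = 28.8 and K on the −x side, so K = (-28.8, 0.00). BD is vertical with |BD| = 42.5 and D on the +y side, so D = (0.00, 42.5). The virtual corner opposite B is at (-28.8, 42.5). A1 meets KL tangentially, so QL is at right angles to KL and tangency of A1 to UD means the radius QU is perpendicular to UD, with radius 4.7, so the center Q sits 4.7 in from both sides at Q = (-24.1, 37.8). Then |BQ| = |Q − B| = 44.8.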